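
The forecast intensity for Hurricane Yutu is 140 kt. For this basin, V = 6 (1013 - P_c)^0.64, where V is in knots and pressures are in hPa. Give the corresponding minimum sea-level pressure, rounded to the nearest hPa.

ΔP = (V / 6)^(1/0.64) = (140/6)^1.562.
140/6 = 23.333; 23.333^1.562 ≈ 137.23 hPa.
P_c = 1013 − 137.23 = 875.77 ≈ 876 hPa.

876 hPa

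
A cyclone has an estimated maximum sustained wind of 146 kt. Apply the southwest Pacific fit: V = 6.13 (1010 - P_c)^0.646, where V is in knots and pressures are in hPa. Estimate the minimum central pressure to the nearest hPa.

ΔP = (V / 6.13)^(1/0.646) = (146/6.13)^1.548.
146/6.13 = 23.817; 23.817^1.548 ≈ 135.34 hPa.
P_c = 1010 − 135.34 = 874.66 ≈ 875 hPa.

875 hPa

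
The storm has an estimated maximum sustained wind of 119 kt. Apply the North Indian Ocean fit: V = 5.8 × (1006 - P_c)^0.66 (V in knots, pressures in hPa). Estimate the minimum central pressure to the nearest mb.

909 mb

ΔP = (V / 5.8)^(1/0.66) = (119/5.8)^1.515.
119/5.8 = 20.517; 20.517^1.515 ≈ 97.29 mb.
P_c = 1006 − 97.29 = 908.71 ≈ 909 mb.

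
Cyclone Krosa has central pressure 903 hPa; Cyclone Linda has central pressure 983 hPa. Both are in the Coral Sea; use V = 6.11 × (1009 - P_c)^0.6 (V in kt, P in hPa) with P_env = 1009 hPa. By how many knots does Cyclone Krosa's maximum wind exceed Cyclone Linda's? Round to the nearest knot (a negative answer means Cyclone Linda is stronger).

57 kt

Cyclone Krosa: ΔP = 106; V ≈ 6.11 × 106^0.6 ≈ 100.28 kt.
Cyclone Linda: ΔP = 26; V ≈ 6.11 × 26^0.6 ≈ 43.15 kt.
Difference ≈ 100.28 − 43.15 = 57.13 → 57 kt.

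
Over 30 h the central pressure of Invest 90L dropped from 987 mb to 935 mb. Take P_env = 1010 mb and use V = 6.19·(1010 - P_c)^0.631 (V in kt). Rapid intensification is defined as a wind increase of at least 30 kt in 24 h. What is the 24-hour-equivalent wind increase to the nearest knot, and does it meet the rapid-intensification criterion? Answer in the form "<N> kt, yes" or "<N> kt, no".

40 kt, yes

V₁: ΔP = 23, V ≈ 6.19 × 23^0.631 ≈ 44.77 kt.
V₂: ΔP = 75, V ≈ 6.19 × 75^0.631 ≈ 94.37 kt.
ΔV over 30 h = 49.60 kt → 24 h equivalent = 49.60 × 24/30 ≈ 39.68 kt.
40 kt ≥ 30 kt ⇒ rapid intensification.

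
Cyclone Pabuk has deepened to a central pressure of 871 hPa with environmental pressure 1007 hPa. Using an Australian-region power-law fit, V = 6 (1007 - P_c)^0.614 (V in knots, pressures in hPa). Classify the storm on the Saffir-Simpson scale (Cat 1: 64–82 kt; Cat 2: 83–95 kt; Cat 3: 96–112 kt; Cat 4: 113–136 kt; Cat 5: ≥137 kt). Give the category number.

ΔP = 1007 − 871 = 136 hPa.
V ≈ 6 × 136^0.614 = 6 × 20.42 ≈ 123 kt.
123 kt falls in the Category 4 band.

4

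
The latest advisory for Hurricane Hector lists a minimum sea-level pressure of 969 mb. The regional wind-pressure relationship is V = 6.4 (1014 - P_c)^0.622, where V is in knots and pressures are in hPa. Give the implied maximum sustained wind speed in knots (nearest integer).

ΔP = 1014 − 969 = 45 mb.
45^0.622 ≈ 10.673.
V ≈ 6.4 × 10.673 ≈ 68.3 kt.

68 kt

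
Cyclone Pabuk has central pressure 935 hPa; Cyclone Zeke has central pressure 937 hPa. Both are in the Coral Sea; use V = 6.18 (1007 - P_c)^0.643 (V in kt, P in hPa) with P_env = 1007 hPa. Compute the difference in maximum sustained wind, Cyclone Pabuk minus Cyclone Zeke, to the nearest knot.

Cyclone Pabuk: ΔP = 72; V ≈ 6.18 × 72^0.643 ≈ 96.66 kt.
Cyclone Zeke: ΔP = 70; V ≈ 6.18 × 70^0.643 ≈ 94.93 kt.
Difference ≈ 96.66 − 94.93 = 1.73 → 2 kt.

2 kt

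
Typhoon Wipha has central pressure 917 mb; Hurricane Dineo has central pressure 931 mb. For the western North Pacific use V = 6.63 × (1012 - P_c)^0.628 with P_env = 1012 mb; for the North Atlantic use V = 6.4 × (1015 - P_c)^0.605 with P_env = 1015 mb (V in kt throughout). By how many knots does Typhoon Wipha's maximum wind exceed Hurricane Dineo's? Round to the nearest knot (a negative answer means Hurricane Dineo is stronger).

22 kt

Typhoon Wipha: ΔP = 95; V ≈ 6.63 × 95^0.628 ≈ 115.75 kt.
Hurricane Dineo: ΔP = 84; V ≈ 6.4 × 84^0.605 ≈ 93.40 kt.
Difference ≈ 115.75 − 93.40 = 22.35 → 22 kt.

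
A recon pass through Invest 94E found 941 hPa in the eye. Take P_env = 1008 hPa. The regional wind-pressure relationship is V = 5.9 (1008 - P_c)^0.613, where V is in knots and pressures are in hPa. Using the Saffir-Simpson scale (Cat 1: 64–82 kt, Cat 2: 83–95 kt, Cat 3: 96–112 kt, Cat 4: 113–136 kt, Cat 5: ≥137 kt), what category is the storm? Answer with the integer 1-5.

ΔP = 1008 − 941 = 67 hPa.
V ≈ 5.9 × 67^0.613 = 5.9 × 13.16 ≈ 78 kt.
78 kt falls in the Category 1 band.

1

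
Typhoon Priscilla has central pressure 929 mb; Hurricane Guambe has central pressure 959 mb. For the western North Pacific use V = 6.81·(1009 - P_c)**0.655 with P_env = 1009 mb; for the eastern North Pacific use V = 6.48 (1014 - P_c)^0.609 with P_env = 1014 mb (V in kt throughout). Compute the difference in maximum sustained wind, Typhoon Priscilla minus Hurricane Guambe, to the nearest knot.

Typhoon Priscilla: ΔP = 80; V ≈ 6.81 × 80^0.655 ≈ 120.14 kt.
Hurricane Guambe: ΔP = 55; V ≈ 6.48 × 55^0.609 ≈ 74.38 kt.
Difference ≈ 120.14 − 74.38 = 45.76 → 46 kt.

46 kt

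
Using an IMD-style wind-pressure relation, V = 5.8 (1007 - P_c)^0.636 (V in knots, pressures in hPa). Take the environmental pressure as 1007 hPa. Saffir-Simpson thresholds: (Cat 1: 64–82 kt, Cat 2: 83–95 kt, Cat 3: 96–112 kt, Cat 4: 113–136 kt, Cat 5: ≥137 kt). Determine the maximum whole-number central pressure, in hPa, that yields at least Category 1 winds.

963 hPa

Category 1 begins at V = 64 kt.
Required ΔP = (64/5.8)^(1/0.636) = 11.034^1.572 ≈ 43.61 hPa.
P_c ≤ 1007 − 43.61 = 963.39, so the highest integer P_c is 963 hPa.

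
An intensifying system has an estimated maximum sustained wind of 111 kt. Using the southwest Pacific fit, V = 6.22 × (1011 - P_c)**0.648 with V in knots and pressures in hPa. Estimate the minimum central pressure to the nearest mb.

ΔP = (V / 6.22)^(1/0.648) = (111/6.22)^1.543.
111/6.22 = 17.846; 17.846^1.543 ≈ 85.38 mb.
P_c = 1011 − 85.38 = 925.62 ≈ 926 mb.

926 mb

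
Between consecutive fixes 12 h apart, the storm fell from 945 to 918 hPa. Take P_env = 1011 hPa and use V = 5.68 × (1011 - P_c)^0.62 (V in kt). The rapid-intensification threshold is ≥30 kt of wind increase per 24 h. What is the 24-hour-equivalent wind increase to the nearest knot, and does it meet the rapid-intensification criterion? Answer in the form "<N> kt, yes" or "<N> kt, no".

V₁: ΔP = 66, V ≈ 5.68 × 66^0.62 ≈ 76.29 kt.
V₂: ΔP = 93, V ≈ 5.68 × 93^0.62 ≈ 94.36 kt.
ΔV over 12 h = 18.07 kt → 24 h equivalent = 18.07 × 24/12 ≈ 36.14 kt.
36 kt ≥ 30 kt ⇒ rapid intensification.

36 kt, yes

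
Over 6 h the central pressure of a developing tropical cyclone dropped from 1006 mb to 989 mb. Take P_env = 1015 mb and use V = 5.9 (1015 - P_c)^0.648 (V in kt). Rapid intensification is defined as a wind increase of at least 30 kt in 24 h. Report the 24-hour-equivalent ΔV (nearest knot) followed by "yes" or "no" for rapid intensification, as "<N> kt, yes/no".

V₁: ΔP = 9, V ≈ 5.9 × 9^0.648 ≈ 24.50 kt.
V₂: ΔP = 26, V ≈ 5.9 × 26^0.648 ≈ 48.73 kt.
ΔV over 6 h = 24.23 kt → 24 h equivalent = 24.23 × 24/6 ≈ 96.92 kt.
97 kt ≥ 30 kt ⇒ rapid intensification.

97 kt, yes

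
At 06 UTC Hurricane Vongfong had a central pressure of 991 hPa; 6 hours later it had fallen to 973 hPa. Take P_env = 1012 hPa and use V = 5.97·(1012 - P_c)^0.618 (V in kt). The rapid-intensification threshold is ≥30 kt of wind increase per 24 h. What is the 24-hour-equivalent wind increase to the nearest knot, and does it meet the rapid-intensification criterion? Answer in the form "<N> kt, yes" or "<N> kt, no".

V₁: ΔP = 21, V ≈ 5.97 × 21^0.618 ≈ 39.18 kt.
V₂: ΔP = 39, V ≈ 5.97 × 39^0.618 ≈ 57.45 kt.
ΔV over 6 h = 18.27 kt → 24 h equivalent = 18.27 × 24/6 ≈ 73.08 kt.
73 kt ≥ 30 kt ⇒ rapid intensification.

73 kt, yes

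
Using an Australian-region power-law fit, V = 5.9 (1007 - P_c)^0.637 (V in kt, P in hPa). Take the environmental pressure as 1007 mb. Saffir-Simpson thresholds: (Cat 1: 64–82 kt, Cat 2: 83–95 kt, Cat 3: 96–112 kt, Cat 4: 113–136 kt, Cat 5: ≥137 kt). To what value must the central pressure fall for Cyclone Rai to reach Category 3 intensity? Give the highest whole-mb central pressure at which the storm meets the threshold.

Category 3 begins at V = 96 kt.
Required ΔP = (96/5.9)^(1/0.637) = 16.271^1.570 ≈ 79.75 mb.
P_c ≤ 1007 − 79.75 = 927.25, so the highest integer P_c is 927 mb.

927 mb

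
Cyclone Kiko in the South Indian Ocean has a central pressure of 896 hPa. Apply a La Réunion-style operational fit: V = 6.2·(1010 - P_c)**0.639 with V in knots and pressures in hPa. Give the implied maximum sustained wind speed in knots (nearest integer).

ΔP = 1010 − 896 = 114 hPa.
114^0.639 ≈ 20.623.
V ≈ 6.2 × 20.623 ≈ 127.9 kt.

128 kt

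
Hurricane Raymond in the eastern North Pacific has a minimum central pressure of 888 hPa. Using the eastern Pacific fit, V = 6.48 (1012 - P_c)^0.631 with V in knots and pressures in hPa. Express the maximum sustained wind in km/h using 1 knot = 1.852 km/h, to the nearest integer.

251 km/h

ΔP = 1012 − 888 = 124 hPa.
V ≈ 6.48 × 124^0.631 = 6.48 × 20.939 ≈ 135.683 kt.
135.683 × 1.852 ≈ 251.28 km/h → 251 km/h.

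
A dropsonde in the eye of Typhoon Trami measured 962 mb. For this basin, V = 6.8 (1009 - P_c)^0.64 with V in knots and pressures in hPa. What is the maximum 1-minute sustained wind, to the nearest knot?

80 kt

ΔP = 1009 − 962 = 47 mb.
47^0.64 ≈ 11.753.
V ≈ 6.8 × 11.753 ≈ 79.9 kt.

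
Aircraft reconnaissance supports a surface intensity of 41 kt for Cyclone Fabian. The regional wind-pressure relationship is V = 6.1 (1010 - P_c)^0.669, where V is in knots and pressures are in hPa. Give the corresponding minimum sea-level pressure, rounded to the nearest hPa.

993 hPa

ΔP = (V / 6.1)^(1/0.669) = (41/6.1)^1.495.
41/6.1 = 6.721; 6.721^1.495 ≈ 17.25 hPa.
P_c = 1010 − 17.25 = 992.75 ≈ 993 hPa.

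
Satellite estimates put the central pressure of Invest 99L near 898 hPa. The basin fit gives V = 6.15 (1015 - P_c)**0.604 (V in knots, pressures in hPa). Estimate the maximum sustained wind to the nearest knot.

ΔP = 1015 − 898 = 117 hPa.
117^0.604 ≈ 17.749.
V ≈ 6.15 × 17.749 ≈ 109.2 kt.

109 kt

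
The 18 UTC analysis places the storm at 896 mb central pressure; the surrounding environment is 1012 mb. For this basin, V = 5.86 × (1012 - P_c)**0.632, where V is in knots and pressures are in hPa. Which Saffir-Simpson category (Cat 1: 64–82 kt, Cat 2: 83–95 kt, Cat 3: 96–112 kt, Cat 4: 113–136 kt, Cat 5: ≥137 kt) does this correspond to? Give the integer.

4

ΔP = 1012 − 896 = 116 mb.
V ≈ 5.86 × 116^0.632 = 5.86 × 20.17 ≈ 118 kt.
118 kt falls in the Category 4 band.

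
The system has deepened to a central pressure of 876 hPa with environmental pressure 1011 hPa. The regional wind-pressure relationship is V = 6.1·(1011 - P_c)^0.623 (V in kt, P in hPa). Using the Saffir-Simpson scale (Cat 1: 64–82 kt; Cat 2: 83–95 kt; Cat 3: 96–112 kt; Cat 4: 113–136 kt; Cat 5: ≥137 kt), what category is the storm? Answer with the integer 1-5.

ΔP = 1011 − 876 = 135 hPa.
V ≈ 6.1 × 135^0.623 = 6.1 × 21.24 ≈ 130 kt.
130 kt falls in the Category 4 band.

4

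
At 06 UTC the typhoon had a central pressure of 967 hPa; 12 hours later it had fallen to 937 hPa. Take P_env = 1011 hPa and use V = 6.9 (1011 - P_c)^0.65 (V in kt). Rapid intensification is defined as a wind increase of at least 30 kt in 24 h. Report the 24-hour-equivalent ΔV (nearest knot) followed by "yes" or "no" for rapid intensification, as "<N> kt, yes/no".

V₁: ΔP = 44, V ≈ 6.9 × 44^0.65 ≈ 80.74 kt.
V₂: ΔP = 74, V ≈ 6.9 × 74^0.65 ≈ 113.20 kt.
ΔV over 12 h = 32.46 kt → 24 h equivalent = 32.46 × 24/12 ≈ 64.92 kt.
65 kt ≥ 30 kt ⇒ rapid intensification.

65 kt, yes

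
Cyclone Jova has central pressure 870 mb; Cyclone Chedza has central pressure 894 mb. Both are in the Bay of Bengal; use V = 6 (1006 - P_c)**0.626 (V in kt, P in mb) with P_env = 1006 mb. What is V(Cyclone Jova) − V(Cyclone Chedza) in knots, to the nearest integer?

Cyclone Jova: ΔP = 136; V ≈ 6 × 136^0.626 ≈ 129.94 kt.
Cyclone Chedza: ΔP = 112; V ≈ 6 × 112^0.626 ≈ 115.07 kt.
Difference ≈ 129.94 − 115.07 = 14.87 → 15 kt.

15 kt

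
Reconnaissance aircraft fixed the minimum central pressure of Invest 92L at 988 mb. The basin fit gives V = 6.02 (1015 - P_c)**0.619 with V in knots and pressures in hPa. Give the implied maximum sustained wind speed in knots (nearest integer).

46 kt

ΔP = 1015 − 988 = 27 mb.
27^0.619 ≈ 7.692.
V ≈ 6.02 × 7.692 ≈ 46.3 kt.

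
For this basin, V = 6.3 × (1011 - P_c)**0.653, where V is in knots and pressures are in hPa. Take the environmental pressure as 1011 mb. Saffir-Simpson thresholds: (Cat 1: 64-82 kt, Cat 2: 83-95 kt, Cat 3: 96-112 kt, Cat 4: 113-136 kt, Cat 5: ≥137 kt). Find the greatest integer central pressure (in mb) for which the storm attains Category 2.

959 mb

Category 2 begins at V = 83 kt.
Required ΔP = (83/6.3)^(1/0.653) = 13.175^1.531 ≈ 51.85 mb.
P_c ≤ 1011 − 51.85 = 959.15, so the highest integer P_c is 959 mb.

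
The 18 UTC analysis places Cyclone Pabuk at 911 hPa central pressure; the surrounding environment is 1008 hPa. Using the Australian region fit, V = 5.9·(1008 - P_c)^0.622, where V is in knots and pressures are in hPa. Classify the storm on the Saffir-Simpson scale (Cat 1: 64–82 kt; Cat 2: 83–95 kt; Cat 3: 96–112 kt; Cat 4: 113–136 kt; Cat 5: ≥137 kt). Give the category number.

3

ΔP = 1008 − 911 = 97 hPa.
V ≈ 5.9 × 97^0.622 = 5.9 × 17.21 ≈ 102 kt.
102 kt falls in the Category 3 band.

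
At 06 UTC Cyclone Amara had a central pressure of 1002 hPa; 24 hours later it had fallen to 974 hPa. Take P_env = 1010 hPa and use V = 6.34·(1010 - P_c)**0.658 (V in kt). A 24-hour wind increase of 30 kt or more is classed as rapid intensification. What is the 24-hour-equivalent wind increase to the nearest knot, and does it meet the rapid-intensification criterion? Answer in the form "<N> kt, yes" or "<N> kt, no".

42 kt, yes

V₁: ΔP = 8, V ≈ 6.34 × 8^0.658 ≈ 24.91 kt.
V₂: ΔP = 36, V ≈ 6.34 × 36^0.658 ≈ 67.01 kt.
ΔV over 24 h = 42.10 kt → 24 h equivalent = 42.10 × 24/24 ≈ 42.10 kt.
42 kt ≥ 30 kt ⇒ rapid intensification.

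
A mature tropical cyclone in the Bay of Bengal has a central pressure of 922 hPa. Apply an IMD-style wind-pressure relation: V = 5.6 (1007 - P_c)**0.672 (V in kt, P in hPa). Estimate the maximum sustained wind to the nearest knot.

111 kt

ΔP = 1007 − 922 = 85 hPa.
85^0.672 ≈ 19.796.
V ≈ 5.6 × 19.796 ≈ 110.9 kt.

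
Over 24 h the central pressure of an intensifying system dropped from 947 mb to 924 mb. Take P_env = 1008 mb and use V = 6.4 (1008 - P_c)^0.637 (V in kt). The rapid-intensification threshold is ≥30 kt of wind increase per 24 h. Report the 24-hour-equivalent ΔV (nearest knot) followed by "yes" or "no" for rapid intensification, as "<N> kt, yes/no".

20 kt, no

V₁: ΔP = 61, V ≈ 6.4 × 61^0.637 ≈ 87.79 kt.
V₂: ΔP = 84, V ≈ 6.4 × 84^0.637 ≈ 107.63 kt.
ΔV over 24 h = 19.84 kt → 24 h equivalent = 19.84 × 24/24 ≈ 19.84 kt.
20 kt < 30 kt ⇒ not rapid intensification.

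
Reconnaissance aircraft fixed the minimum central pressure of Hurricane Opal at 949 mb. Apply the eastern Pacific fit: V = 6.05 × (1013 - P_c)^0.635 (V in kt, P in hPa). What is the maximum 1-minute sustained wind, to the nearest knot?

85 kt

ΔP = 1013 − 949 = 64 mb.
64^0.635 ≈ 14.026.
V ≈ 6.05 × 14.026 ≈ 84.9 kt.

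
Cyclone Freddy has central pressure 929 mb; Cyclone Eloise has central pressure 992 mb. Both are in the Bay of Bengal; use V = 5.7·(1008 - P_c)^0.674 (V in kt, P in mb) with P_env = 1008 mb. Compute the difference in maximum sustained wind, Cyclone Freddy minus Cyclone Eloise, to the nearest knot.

71 kt

Cyclone Freddy: ΔP = 79; V ≈ 5.7 × 79^0.674 ≈ 108.36 kt.
Cyclone Eloise: ΔP = 16; V ≈ 5.7 × 16^0.674 ≈ 36.94 kt.
Difference ≈ 108.36 − 36.94 = 71.42 → 71 kt.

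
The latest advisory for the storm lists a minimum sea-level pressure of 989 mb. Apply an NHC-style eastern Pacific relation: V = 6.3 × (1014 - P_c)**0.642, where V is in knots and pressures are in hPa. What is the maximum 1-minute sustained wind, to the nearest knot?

ΔP = 1014 − 989 = 25 mb.
25^0.642 ≈ 7.897.
V ≈ 6.3 × 7.897 ≈ 49.8 kt.

50 kt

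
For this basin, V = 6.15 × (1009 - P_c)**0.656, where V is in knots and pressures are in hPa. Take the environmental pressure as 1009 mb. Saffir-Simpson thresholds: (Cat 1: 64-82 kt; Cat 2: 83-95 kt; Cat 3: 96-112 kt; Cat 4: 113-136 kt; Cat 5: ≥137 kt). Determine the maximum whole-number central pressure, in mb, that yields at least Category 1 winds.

973 mb

Category 1 begins at V = 64 kt.
Required ΔP = (64/6.15)^(1/0.656) = 10.407^1.524 ≈ 35.54 mb.
P_c ≤ 1009 − 35.54 = 973.46, so the highest integer P_c is 973 mb.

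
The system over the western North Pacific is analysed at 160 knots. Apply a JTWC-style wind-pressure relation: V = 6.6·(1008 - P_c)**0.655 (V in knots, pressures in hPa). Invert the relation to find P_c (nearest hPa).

878 hPa

ΔP = (V / 6.6)^(1/0.655) = (160/6.6)^1.527.
160/6.6 = 24.242; 24.242^1.527 ≈ 129.97 hPa.
P_c = 1008 − 129.97 = 878.03 ≈ 878 hPa.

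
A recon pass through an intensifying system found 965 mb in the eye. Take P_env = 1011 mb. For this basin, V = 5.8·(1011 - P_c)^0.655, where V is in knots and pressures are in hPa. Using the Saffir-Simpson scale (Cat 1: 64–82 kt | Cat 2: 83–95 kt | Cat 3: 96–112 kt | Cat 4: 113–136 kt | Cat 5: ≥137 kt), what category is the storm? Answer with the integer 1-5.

1

ΔP = 1011 − 965 = 46 mb.
V ≈ 5.8 × 46^0.655 = 5.8 × 12.28 ≈ 71 kt.
71 kt falls in the Category 1 band.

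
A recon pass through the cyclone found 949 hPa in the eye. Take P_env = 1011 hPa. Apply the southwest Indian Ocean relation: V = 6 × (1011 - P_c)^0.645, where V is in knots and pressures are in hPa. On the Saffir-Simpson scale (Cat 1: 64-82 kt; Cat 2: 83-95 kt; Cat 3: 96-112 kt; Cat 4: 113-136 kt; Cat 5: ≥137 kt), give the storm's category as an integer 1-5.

2

ΔP = 1011 − 949 = 62 hPa.
V ≈ 6 × 62^0.645 = 6 × 14.32 ≈ 86 kt.
86 kt falls in the Category 2 band.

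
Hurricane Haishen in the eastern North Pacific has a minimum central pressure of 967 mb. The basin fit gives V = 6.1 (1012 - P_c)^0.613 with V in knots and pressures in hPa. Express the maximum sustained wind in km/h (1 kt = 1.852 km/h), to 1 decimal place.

ΔP = 1012 − 967 = 45 mb.
V ≈ 6.1 × 45^0.613 = 6.1 × 10.314 ≈ 62.914 kt.
62.914 × 1.852 ≈ 116.52 km/h → 116.5 km/h.

116.5 km/h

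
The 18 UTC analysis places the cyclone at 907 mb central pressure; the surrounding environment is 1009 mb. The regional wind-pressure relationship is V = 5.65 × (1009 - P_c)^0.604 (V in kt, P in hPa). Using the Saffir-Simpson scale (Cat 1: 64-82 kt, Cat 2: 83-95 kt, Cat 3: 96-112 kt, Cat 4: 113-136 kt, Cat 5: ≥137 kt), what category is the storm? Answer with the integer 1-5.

2

ΔP = 1009 − 907 = 102 mb.
V ≈ 5.65 × 102^0.604 = 5.65 × 16.34 ≈ 92 kt.
92 kt falls in the Category 2 band.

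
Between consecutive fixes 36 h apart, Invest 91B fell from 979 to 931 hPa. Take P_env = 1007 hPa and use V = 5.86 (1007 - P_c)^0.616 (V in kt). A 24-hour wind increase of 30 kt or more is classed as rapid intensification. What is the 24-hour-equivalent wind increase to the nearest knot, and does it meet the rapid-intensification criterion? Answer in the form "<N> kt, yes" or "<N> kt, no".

V₁: ΔP = 28, V ≈ 5.86 × 28^0.616 ≈ 45.64 kt.
V₂: ΔP = 76, V ≈ 5.86 × 76^0.616 ≈ 84.43 kt.
ΔV over 36 h = 38.79 kt → 24 h equivalent = 38.79 × 24/36 ≈ 25.86 kt.
26 kt < 30 kt ⇒ not rapid intensification.

26 kt, no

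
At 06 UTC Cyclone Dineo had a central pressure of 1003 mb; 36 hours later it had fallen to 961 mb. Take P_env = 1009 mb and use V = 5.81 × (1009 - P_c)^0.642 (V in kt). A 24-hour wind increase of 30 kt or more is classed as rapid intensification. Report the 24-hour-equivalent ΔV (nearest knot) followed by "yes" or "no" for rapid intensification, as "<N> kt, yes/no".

V₁: ΔP = 6, V ≈ 5.81 × 6^0.642 ≈ 18.35 kt.
V₂: ΔP = 48, V ≈ 5.81 × 48^0.642 ≈ 69.75 kt.
ΔV over 36 h = 51.40 kt → 24 h equivalent = 51.40 × 24/36 ≈ 34.27 kt.
34 kt ≥ 30 kt ⇒ rapid intensification.

34 kt, yes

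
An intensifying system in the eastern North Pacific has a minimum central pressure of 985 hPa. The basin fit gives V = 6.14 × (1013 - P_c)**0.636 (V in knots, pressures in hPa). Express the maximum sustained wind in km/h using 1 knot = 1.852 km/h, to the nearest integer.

95 km/h

ΔP = 1013 − 985 = 28 hPa.
V ≈ 6.14 × 28^0.636 = 6.14 × 8.325 ≈ 51.116 kt.
51.116 × 1.852 ≈ 94.67 km/h → 95 km/h.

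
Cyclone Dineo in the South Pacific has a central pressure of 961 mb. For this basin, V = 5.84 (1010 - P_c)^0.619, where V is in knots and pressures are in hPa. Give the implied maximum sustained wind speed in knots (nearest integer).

65 kt

ΔP = 1010 − 961 = 49 mb.
49^0.619 ≈ 11.123.
V ≈ 5.84 × 11.123 ≈ 65.0 kt.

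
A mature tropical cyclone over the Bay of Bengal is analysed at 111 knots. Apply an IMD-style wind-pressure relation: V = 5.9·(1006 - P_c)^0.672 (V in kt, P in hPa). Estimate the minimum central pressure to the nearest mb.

927 mb

ΔP = (V / 5.9)^(1/0.672) = (111/5.9)^1.488.
111/5.9 = 18.814; 18.814^1.488 ≈ 78.80 mb.
P_c = 1006 − 78.80 = 927.20 ≈ 927 mb.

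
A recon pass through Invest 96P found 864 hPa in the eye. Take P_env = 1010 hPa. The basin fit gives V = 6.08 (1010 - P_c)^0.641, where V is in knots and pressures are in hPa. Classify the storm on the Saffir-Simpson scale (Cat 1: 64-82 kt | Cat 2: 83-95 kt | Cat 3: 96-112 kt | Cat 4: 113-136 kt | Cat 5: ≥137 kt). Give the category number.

ΔP = 1010 − 864 = 146 hPa.
V ≈ 6.08 × 146^0.641 = 6.08 × 24.40 ≈ 148 kt.
148 kt falls in the Category 5 band.

5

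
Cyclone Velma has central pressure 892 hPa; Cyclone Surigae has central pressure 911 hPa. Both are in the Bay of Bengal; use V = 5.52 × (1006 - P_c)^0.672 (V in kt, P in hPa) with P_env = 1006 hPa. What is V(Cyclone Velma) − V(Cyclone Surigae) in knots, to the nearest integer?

15 kt

Cyclone Velma: ΔP = 114; V ≈ 5.52 × 114^0.672 ≈ 133.10 kt.
Cyclone Surigae: ΔP = 95; V ≈ 5.52 × 95^0.672 ≈ 117.75 kt.
Difference ≈ 133.10 − 117.75 = 15.35 → 15 kt.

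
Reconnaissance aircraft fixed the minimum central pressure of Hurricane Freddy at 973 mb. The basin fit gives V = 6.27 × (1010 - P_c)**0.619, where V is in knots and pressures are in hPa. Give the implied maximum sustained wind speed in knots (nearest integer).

ΔP = 1010 − 973 = 37 mb.
37^0.619 ≈ 9.348.
V ≈ 6.27 × 9.348 ≈ 58.6 kt.

59 kt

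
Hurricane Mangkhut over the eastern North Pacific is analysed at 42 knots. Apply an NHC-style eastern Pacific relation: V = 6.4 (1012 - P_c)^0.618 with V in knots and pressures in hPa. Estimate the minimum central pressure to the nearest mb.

991 mb

ΔP = (V / 6.4)^(1/0.618) = (42/6.4)^1.618.
42/6.4 = 6.562; 6.562^1.618 ≈ 21.00 mb.
P_c = 1012 − 21.00 = 991.00 ≈ 991 mb.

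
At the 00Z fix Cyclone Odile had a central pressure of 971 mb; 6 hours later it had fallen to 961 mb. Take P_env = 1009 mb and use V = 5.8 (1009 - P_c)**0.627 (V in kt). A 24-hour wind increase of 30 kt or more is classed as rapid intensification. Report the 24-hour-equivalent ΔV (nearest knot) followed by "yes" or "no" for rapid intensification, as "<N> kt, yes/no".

V₁: ΔP = 38, V ≈ 5.8 × 38^0.627 ≈ 56.75 kt.
V₂: ΔP = 48, V ≈ 5.8 × 48^0.627 ≈ 65.70 kt.
ΔV over 6 h = 8.95 kt → 24 h equivalent = 8.95 × 24/6 ≈ 35.80 kt.
36 kt ≥ 30 kt ⇒ rapid intensification.

36 kt, yes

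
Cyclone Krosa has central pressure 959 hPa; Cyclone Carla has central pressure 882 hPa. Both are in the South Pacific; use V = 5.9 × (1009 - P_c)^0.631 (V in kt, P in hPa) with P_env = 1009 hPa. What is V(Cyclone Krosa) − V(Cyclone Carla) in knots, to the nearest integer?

-56 kt

Cyclone Krosa: ΔP = 50; V ≈ 5.9 × 50^0.631 ≈ 69.65 kt.
Cyclone Carla: ΔP = 127; V ≈ 5.9 × 127^0.631 ≈ 125.42 kt.
Difference ≈ 69.65 − 125.42 = -55.77 → -56 kt.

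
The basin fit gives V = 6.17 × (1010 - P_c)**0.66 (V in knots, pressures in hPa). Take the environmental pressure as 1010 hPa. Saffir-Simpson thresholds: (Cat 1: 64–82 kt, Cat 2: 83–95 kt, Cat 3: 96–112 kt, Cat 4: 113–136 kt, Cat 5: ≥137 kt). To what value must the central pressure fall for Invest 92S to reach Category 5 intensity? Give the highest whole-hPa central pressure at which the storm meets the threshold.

Category 5 begins at V = 137 kt.
Required ΔP = (137/6.17)^(1/0.66) = 22.204^1.515 ≈ 109.66 hPa.
P_c ≤ 1010 − 109.66 = 900.34, so the highest integer P_c is 900 hPa.

900 hPa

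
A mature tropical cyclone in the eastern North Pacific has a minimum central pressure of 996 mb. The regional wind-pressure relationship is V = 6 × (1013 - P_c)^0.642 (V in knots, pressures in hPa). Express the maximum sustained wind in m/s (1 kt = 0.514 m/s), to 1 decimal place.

19.0 m/s

ΔP = 1013 − 996 = 17 mb.
V ≈ 6 × 17^0.642 = 6 × 6.165 ≈ 36.991 kt.
36.991 × 0.514 ≈ 19.01 m/s → 19.0 m/s.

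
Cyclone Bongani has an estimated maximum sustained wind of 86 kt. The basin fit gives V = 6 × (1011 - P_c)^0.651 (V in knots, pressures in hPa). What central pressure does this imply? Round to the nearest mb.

951 mb

ΔP = (V / 6)^(1/0.651) = (86/6)^1.536.
86/6 = 14.333; 14.333^1.536 ≈ 59.74 mb.
P_c = 1011 − 59.74 = 951.26 ≈ 951 mb.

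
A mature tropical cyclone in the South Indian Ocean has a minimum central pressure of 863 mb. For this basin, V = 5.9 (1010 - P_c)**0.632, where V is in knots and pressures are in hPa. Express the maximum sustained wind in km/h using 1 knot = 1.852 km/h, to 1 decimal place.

256.0 km/h

ΔP = 1010 − 863 = 147 mb.
V ≈ 5.9 × 147^0.632 = 5.9 × 23.429 ≈ 138.228 kt.
138.228 × 1.852 ≈ 256.00 km/h → 256.0 km/h.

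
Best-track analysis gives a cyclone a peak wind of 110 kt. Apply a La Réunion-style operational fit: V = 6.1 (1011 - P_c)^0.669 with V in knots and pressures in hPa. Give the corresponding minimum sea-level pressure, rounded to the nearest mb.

936 mb

ΔP = (V / 6.1)^(1/0.669) = (110/6.1)^1.495.
110/6.1 = 18.033; 18.033^1.495 ≈ 75.43 mb.
P_c = 1011 − 75.43 = 935.57 ≈ 936 mb.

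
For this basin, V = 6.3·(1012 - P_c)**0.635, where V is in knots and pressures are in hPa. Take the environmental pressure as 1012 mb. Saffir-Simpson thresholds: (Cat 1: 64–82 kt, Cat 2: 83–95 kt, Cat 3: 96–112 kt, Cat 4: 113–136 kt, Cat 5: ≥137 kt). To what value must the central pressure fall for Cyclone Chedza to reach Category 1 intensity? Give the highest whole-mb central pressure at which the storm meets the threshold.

Category 1 begins at V = 64 kt.
Required ΔP = (64/6.3)^(1/0.635) = 10.159^1.575 ≈ 38.51 mb.
P_c ≤ 1012 − 38.51 = 973.49, so the highest integer P_c is 973 mb.

973 mb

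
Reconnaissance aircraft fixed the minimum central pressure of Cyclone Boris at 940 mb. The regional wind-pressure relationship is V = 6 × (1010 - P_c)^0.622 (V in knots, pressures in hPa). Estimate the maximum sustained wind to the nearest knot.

84 kt

ΔP = 1010 − 940 = 70 mb.
70^0.622 ≈ 14.049.
V ≈ 6 × 14.049 ≈ 84.3 kt.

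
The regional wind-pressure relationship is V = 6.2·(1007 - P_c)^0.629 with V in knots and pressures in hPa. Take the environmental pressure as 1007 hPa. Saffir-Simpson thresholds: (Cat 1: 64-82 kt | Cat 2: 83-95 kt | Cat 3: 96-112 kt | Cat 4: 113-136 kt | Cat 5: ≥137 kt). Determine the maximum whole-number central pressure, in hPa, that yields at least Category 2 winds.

Category 2 begins at V = 83 kt.
Required ΔP = (83/6.2)^(1/0.629) = 13.387^1.590 ≈ 61.83 hPa.
P_c ≤ 1007 − 61.83 = 945.17, so the highest integer P_c is 945 hPa.

945 hPa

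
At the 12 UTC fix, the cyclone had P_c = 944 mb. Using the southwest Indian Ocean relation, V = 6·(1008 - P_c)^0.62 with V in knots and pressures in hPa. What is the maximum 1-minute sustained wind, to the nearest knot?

79 kt

ΔP = 1008 − 944 = 64 mb.
64^0.62 ≈ 13.177.
V ≈ 6 × 13.177 ≈ 79.1 kt.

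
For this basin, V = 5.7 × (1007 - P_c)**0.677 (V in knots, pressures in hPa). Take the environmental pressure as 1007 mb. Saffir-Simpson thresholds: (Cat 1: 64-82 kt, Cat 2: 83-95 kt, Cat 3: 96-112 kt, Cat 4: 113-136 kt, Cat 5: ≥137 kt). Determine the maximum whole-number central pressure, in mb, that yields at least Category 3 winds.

942 mb

Category 3 begins at V = 96 kt.
Required ΔP = (96/5.7)^(1/0.677) = 16.842^1.477 ≈ 64.79 mb.
P_c ≤ 1007 − 64.79 = 942.21, so the highest integer P_c is 942 mb.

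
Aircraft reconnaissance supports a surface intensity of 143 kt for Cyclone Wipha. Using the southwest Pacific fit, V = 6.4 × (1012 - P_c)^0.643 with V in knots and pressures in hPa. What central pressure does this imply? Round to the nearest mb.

887 mb

ΔP = (V / 6.4)^(1/0.643) = (143/6.4)^1.555.
143/6.4 = 22.344; 22.344^1.555 ≈ 125.38 mb.
P_c = 1012 − 125.38 = 886.62 ≈ 887 mb.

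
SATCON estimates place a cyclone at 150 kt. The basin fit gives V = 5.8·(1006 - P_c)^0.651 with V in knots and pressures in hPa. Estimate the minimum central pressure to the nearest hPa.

858 hPa

ΔP = (V / 5.8)^(1/0.651) = (150/5.8)^1.536.
150/5.8 = 25.862; 25.862^1.536 ≈ 147.91 hPa.
P_c = 1006 − 147.91 = 858.09 ≈ 858 hPa.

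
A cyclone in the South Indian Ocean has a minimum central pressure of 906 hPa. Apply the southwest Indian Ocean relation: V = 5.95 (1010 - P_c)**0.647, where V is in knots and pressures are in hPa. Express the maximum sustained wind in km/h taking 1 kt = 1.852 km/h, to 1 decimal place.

ΔP = 1010 − 906 = 104 hPa.
V ≈ 5.95 × 104^0.647 = 5.95 × 20.185 ≈ 120.098 kt.
120.098 × 1.852 ≈ 222.42 km/h → 222.4 km/h.

222.4 km/h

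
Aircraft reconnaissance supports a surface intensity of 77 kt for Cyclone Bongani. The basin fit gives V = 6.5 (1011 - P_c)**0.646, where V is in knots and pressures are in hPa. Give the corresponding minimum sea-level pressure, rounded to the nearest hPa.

ΔP = (V / 6.5)^(1/0.646) = (77/6.5)^1.548.
77/6.5 = 11.846; 11.846^1.548 ≈ 45.91 hPa.
P_c = 1011 − 45.91 = 965.09 ≈ 965 hPa.

965 hPa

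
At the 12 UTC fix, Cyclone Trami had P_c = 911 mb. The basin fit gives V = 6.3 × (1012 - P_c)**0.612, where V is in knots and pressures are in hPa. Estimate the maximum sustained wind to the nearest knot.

106 kt

ΔP = 1012 − 911 = 101 mb.
101^0.612 ≈ 16.852.
V ≈ 6.3 × 16.852 ≈ 106.2 kt.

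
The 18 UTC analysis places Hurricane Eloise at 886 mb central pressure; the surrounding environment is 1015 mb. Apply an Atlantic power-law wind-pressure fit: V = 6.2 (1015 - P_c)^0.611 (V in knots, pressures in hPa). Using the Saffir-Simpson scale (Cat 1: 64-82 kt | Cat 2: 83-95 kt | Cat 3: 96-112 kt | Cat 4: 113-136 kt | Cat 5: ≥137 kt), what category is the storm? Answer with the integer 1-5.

ΔP = 1015 − 886 = 129 mb.
V ≈ 6.2 × 129^0.611 = 6.2 × 19.48 ≈ 121 kt.
121 kt falls in the Category 4 band.

4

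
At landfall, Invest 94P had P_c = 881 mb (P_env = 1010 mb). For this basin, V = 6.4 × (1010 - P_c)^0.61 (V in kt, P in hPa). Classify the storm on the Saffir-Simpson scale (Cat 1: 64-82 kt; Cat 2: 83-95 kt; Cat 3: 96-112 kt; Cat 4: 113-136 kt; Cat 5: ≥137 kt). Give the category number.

ΔP = 1010 − 881 = 129 mb.
V ≈ 6.4 × 129^0.61 = 6.4 × 19.38 ≈ 124 kt.
124 kt falls in the Category 4 band.

4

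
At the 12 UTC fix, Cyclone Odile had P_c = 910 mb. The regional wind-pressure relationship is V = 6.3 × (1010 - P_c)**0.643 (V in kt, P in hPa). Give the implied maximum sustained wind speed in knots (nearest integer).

ΔP = 1010 − 910 = 100 mb.
100^0.643 ≈ 19.320.
V ≈ 6.3 × 19.320 ≈ 121.7 kt.

122 kt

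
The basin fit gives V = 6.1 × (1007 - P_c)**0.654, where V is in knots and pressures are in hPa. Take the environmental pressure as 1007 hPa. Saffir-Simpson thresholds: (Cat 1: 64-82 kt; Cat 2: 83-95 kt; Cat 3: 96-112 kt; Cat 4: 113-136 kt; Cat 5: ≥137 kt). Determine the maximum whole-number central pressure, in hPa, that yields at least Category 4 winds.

920 hPa

Category 4 begins at V = 113 kt.
Required ΔP = (113/6.1)^(1/0.654) = 18.525^1.529 ≈ 86.79 hPa.
P_c ≤ 1007 − 86.79 = 920.21, so the highest integer P_c is 920 hPa.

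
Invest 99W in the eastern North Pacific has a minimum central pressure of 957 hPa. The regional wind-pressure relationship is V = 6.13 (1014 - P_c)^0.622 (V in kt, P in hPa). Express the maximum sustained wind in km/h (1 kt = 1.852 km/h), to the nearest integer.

140 km/h

ΔP = 1014 − 957 = 57 hPa.
V ≈ 6.13 × 57^0.622 = 6.13 × 12.364 ≈ 75.790 kt.
75.790 × 1.852 ≈ 140.36 km/h → 140 km/h.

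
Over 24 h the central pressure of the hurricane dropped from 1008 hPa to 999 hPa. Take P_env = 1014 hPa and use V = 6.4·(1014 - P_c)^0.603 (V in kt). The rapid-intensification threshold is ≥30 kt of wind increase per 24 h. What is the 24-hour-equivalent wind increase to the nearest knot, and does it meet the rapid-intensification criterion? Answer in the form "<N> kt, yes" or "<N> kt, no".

14 kt, no

V₁: ΔP = 6, V ≈ 6.4 × 6^0.603 ≈ 18.85 kt.
V₂: ΔP = 15, V ≈ 6.4 × 15^0.603 ≈ 32.76 kt.
ΔV over 24 h = 13.91 kt → 24 h equivalent = 13.91 × 24/24 ≈ 13.91 kt.
14 kt < 30 kt ⇒ not rapid intensification.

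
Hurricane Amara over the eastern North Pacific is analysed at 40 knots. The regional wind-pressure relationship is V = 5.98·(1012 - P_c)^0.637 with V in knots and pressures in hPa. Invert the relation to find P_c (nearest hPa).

992 hPa

ΔP = (V / 5.98)^(1/0.637) = (40/5.98)^1.570.
40/5.98 = 6.689; 6.689^1.570 ≈ 19.76 hPa.
P_c = 1012 − 19.76 = 992.24 ≈ 992 hPa.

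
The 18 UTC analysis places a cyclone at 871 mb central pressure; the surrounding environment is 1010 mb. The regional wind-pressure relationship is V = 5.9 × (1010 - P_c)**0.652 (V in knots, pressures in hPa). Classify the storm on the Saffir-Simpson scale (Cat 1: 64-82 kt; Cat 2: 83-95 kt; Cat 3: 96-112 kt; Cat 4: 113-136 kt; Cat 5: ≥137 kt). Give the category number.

ΔP = 1010 − 871 = 139 mb.
V ≈ 5.9 × 139^0.652 = 5.9 × 24.96 ≈ 147 kt.
147 kt falls in the Category 5 band.

5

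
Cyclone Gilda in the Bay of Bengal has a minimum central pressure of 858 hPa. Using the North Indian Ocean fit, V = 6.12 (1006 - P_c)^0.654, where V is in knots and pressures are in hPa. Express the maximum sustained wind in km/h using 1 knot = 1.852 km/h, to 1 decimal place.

297.7 km/h

ΔP = 1006 − 858 = 148 hPa.
V ≈ 6.12 × 148^0.654 = 6.12 × 26.263 ≈ 160.732 kt.
160.732 × 1.852 ≈ 297.68 km/h → 297.7 km/h.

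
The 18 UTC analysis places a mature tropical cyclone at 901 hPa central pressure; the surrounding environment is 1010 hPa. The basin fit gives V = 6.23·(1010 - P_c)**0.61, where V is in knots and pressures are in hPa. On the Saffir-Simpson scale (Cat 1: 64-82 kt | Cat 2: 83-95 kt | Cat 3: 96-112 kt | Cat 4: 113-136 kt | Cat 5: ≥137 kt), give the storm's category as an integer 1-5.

ΔP = 1010 − 901 = 109 hPa.
V ≈ 6.23 × 109^0.61 = 6.23 × 17.49 ≈ 109 kt.
109 kt falls in the Category 3 band.

3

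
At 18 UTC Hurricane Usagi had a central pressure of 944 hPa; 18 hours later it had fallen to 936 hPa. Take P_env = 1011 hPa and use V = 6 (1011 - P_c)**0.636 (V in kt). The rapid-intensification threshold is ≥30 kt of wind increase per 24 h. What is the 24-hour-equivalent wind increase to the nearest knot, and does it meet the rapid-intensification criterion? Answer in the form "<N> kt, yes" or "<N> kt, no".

V₁: ΔP = 67, V ≈ 6 × 67^0.636 ≈ 87.00 kt.
V₂: ΔP = 75, V ≈ 6 × 75^0.636 ≈ 93.47 kt.
ΔV over 18 h = 6.47 kt → 24 h equivalent = 6.47 × 24/18 ≈ 8.63 kt.
9 kt < 30 kt ⇒ not rapid intensification.

9 kt, no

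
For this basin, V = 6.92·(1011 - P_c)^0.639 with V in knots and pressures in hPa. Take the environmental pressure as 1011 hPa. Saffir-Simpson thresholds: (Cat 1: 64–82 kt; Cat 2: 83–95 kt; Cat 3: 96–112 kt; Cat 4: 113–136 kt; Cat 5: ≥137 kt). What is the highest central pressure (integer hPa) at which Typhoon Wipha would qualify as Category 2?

962 hPa

Category 2 begins at V = 83 kt.
Required ΔP = (83/6.92)^(1/0.639) = 11.994^1.565 ≈ 48.81 hPa.
P_c ≤ 1011 − 48.81 = 962.19, so the highest integer P_c is 962 hPa.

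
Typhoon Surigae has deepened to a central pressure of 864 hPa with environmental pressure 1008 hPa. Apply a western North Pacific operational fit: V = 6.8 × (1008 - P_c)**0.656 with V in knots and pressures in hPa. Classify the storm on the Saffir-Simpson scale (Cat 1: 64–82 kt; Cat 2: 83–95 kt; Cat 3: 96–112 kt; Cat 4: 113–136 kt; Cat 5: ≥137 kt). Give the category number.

ΔP = 1008 − 864 = 144 hPa.
V ≈ 6.8 × 144^0.656 = 6.8 × 26.05 ≈ 177 kt.
177 kt falls in the Category 5 band.

5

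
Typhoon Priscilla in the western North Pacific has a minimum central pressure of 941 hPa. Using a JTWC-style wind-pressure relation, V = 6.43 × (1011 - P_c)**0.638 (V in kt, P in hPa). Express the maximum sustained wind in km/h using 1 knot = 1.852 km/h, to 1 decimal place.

ΔP = 1011 − 941 = 70 hPa.
V ≈ 6.43 × 70^0.638 = 6.43 × 15.037 ≈ 96.690 kt.
96.690 × 1.852 ≈ 179.07 km/h → 179.1 km/h.

179.1 km/h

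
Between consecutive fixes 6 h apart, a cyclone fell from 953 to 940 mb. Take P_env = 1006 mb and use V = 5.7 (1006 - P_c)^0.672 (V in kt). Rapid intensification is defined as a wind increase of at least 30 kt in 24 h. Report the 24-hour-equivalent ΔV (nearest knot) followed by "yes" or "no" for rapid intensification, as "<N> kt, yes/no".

52 kt, yes

V₁: ΔP = 53, V ≈ 5.7 × 53^0.672 ≈ 82.15 kt.
V₂: ΔP = 66, V ≈ 5.7 × 66^0.672 ≈ 95.19 kt.
ΔV over 6 h = 13.04 kt → 24 h equivalent = 13.04 × 24/6 ≈ 52.16 kt.
52 kt ≥ 30 kt ⇒ rapid intensification.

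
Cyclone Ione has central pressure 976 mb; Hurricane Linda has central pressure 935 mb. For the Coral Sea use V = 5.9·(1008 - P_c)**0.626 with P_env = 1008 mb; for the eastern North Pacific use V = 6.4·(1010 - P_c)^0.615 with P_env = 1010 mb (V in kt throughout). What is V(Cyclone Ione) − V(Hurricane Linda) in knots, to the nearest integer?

-39 kt

Cyclone Ione: ΔP = 32; V ≈ 5.9 × 32^0.626 ≈ 51.65 kt.
Hurricane Linda: ΔP = 75; V ≈ 6.4 × 75^0.615 ≈ 91.06 kt.
Difference ≈ 51.65 − 91.06 = -39.41 → -39 kt.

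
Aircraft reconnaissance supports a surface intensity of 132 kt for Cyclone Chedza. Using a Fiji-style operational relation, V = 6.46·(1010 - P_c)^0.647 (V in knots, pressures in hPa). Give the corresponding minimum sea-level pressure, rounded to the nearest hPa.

904 hPa

ΔP = (V / 6.46)^(1/0.647) = (132/6.46)^1.546.
132/6.46 = 20.433; 20.433^1.546 ≈ 105.99 hPa.
P_c = 1010 − 105.99 = 904.01 ≈ 904 hPa.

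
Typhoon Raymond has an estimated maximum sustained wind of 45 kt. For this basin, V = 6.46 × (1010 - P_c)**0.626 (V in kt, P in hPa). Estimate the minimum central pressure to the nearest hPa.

ΔP = (V / 6.46)^(1/0.626) = (45/6.46)^1.597.
45/6.46 = 6.966; 6.966^1.597 ≈ 22.21 hPa.
P_c = 1010 − 22.21 = 987.79 ≈ 988 hPa.

988 hPa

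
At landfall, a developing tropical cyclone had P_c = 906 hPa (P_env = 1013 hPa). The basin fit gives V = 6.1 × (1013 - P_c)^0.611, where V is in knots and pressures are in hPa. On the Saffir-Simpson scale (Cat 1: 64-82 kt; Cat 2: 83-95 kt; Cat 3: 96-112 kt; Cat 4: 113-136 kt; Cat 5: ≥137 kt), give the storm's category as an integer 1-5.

3

ΔP = 1013 − 906 = 107 hPa.
V ≈ 6.1 × 107^0.611 = 6.1 × 17.38 ≈ 106 kt.
106 kt falls in the Category 3 band.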